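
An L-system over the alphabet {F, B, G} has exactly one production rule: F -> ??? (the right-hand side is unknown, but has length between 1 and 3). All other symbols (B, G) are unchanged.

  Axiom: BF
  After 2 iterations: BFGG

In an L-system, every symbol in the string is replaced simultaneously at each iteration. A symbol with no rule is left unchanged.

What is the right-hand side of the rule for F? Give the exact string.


Trying F -> FG:
  Step 0: BF
  Step 1: BFG
  Step 2: BFGG
Matches the given result.

Answer: FG


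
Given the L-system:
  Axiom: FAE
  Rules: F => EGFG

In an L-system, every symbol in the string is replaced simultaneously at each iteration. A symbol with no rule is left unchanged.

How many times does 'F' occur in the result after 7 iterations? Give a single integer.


Step 0: FAE  (1 'F')
Step 1: EGFGAE  (1 'F')
Step 2: EGEGFGGAE  (1 'F')
Step 3: EGEGEGFGGGAE  (1 'F')
Step 4: EGEGEGEGFGGGGAE  (1 'F')
Step 5: EGEGEGEGEGFGGGGGAE  (1 'F')
Step 6: EGEGEGEGEGEGFGGGGGGAE  (1 'F')
Step 7: EGEGEGEGEGEGEGFGGGGGGGAE  (1 'F')

Answer: 1


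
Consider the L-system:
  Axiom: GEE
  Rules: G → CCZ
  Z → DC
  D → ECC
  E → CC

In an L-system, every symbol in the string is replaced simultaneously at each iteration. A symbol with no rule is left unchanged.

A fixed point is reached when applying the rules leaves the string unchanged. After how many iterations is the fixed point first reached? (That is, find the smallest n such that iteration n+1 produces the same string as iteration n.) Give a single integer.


Step 0: GEE
Step 1: CCZCCCC
Step 2: CCDCCCCC
Step 3: CCECCCCCCC
Step 4: CCCCCCCCCCC
Step 5: CCCCCCCCCCC  (unchanged — fixed point at step 4)

Answer: 4


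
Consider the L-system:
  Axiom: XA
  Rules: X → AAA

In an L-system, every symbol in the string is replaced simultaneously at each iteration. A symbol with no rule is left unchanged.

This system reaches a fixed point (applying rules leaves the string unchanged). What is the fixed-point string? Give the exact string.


Step 0: XA
Step 1: AAAA
Step 2: AAAA  (unchanged — fixed point at step 1)

Answer: AAAA


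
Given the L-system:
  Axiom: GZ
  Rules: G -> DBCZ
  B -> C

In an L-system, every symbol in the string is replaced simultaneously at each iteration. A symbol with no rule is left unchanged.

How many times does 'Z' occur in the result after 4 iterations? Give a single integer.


Answer: 2

Derivation:
Step 0: GZ  (1 'Z')
Step 1: DBCZZ  (2 'Z')
Step 2: DCCZZ  (2 'Z')
Step 3: DCCZZ  (2 'Z')
Step 4: DCCZZ  (2 'Z')


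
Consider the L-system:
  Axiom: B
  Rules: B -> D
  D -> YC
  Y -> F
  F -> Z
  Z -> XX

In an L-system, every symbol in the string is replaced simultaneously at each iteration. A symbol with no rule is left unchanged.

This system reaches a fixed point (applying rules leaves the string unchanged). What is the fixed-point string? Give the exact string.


Step 0: B
Step 1: D
Step 2: YC
Step 3: FC
Step 4: ZC
Step 5: XXC
Step 6: XXC  (unchanged — fixed point at step 5)

Answer: XXC


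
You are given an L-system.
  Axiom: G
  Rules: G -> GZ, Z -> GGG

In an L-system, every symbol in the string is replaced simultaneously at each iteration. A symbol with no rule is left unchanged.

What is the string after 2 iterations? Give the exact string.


Answer: GZGGG

Derivation:
Step 0: G
Step 1: GZ
Step 2: GZGGG


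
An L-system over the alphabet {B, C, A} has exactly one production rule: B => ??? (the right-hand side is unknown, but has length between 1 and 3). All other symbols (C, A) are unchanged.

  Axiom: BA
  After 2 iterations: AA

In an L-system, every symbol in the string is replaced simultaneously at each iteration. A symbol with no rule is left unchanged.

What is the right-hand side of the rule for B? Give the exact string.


Answer: A

Derivation:
Trying B => A:
  Step 0: BA
  Step 1: AA
  Step 2: AA
Matches the given result.


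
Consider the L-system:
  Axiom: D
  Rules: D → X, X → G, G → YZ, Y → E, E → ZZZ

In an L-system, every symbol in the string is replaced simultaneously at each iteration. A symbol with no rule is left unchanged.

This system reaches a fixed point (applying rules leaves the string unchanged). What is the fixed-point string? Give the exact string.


Answer: ZZZZ

Derivation:
Step 0: D
Step 1: X
Step 2: G
Step 3: YZ
Step 4: EZ
Step 5: ZZZZ
Step 6: ZZZZ  (unchanged — fixed point at step 5)


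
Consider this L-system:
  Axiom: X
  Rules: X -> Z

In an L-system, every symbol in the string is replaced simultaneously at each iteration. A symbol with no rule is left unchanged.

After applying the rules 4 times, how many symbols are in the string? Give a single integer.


Step 0: length = 1
Step 1: length = 1
Step 2: length = 1
Step 3: length = 1
Step 4: length = 1

Answer: 1


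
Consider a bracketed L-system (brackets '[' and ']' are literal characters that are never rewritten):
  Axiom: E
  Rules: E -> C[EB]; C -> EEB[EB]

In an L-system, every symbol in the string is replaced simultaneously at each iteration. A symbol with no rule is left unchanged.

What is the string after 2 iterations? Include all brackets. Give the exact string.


Step 0: E
Step 1: C[EB]
Step 2: EEB[EB][C[EB]B]

Answer: EEB[EB][C[EB]B]


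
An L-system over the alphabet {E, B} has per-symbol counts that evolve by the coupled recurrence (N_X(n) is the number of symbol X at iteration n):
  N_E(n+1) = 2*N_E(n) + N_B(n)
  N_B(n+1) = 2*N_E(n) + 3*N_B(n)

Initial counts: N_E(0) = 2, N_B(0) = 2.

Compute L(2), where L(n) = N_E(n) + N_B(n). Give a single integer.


Answer: 64

Derivation:
Step 0: N_E=2, N_B=2, L=4
Step 1: N_E=6, N_B=10, L=16
Step 2: N_E=22, N_B=42, L=64


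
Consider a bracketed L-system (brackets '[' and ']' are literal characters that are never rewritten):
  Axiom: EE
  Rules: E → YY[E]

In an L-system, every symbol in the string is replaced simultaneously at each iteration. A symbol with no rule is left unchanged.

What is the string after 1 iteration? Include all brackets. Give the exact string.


Answer: YY[E]YY[E]

Derivation:
Step 0: EE
Step 1: YY[E]YY[E]


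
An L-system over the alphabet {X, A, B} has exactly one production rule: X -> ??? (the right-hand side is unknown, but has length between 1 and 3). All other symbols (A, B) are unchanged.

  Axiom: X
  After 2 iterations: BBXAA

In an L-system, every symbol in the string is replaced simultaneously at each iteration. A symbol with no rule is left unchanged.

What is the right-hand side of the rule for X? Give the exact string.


Answer: BXA

Derivation:
Trying X -> BXA:
  Step 0: X
  Step 1: BXA
  Step 2: BBXAA
Matches the given result.


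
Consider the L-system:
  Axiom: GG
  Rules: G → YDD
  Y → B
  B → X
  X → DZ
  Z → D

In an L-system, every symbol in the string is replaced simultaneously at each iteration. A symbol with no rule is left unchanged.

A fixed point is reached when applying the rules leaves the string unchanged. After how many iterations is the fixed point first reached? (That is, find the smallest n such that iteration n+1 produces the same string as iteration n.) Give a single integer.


Answer: 5

Derivation:
Step 0: GG
Step 1: YDDYDD
Step 2: BDDBDD
Step 3: XDDXDD
Step 4: DZDDDZDD
Step 5: DDDDDDDD
Step 6: DDDDDDDD  (unchanged — fixed point at step 5)


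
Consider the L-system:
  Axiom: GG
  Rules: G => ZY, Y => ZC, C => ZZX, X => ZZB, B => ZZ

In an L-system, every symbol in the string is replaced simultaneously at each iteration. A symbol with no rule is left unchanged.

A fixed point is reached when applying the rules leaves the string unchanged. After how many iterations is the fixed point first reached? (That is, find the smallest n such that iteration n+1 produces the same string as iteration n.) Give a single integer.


Answer: 5

Derivation:
Step 0: GG
Step 1: ZYZY
Step 2: ZZCZZC
Step 3: ZZZZXZZZZX
Step 4: ZZZZZZBZZZZZZB
Step 5: ZZZZZZZZZZZZZZZZ
Step 6: ZZZZZZZZZZZZZZZZ  (unchanged — fixed point at step 5)


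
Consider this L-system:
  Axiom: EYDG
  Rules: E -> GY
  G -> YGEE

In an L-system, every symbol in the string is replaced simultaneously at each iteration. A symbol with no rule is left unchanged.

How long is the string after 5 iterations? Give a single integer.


Step 0: length = 4
Step 1: length = 8
Step 2: length = 16
Step 3: length = 32
Step 4: length = 64
Step 5: length = 128

Answer: 128


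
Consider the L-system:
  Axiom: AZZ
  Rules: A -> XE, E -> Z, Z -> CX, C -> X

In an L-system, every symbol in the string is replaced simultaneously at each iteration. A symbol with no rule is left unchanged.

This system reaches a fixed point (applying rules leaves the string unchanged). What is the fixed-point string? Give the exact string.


Answer: XXXXXXX

Derivation:
Step 0: AZZ
Step 1: XECXCX
Step 2: XZXXXX
Step 3: XCXXXXX
Step 4: XXXXXXX
Step 5: XXXXXXX  (unchanged — fixed point at step 4)


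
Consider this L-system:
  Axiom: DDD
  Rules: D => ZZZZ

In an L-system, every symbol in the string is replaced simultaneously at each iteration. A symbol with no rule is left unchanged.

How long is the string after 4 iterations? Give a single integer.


Answer: 12

Derivation:
Step 0: length = 3
Step 1: length = 12
Step 2: length = 12
Step 3: length = 12
Step 4: length = 12


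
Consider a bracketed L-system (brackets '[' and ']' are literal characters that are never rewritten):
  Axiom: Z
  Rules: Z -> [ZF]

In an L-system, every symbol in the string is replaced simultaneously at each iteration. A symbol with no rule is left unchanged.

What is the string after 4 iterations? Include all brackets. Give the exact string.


Answer: [[[[ZF]F]F]F]

Derivation:
Step 0: Z
Step 1: [ZF]
Step 2: [[ZF]F]
Step 3: [[[ZF]F]F]
Step 4: [[[[ZF]F]F]F]


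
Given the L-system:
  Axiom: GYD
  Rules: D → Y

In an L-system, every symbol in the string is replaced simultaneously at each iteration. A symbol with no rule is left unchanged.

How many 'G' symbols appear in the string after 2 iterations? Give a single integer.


Step 0: GYD  (1 'G')
Step 1: GYY  (1 'G')
Step 2: GYY  (1 'G')

Answer: 1


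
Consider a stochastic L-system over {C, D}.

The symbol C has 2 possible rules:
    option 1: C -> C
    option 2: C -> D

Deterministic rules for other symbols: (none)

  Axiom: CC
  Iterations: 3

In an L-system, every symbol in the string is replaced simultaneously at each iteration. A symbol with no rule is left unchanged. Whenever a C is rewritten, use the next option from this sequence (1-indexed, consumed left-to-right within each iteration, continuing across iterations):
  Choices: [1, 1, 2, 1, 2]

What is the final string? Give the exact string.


Step 0: CC
Step 1: CC  (used choices [1, 1])
Step 2: DC  (used choices [2, 1])
Step 3: DD  (used choices [2])

Answer: DD


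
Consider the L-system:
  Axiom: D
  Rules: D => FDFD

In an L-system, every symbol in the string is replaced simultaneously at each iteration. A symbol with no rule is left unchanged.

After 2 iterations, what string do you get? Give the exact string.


Answer: FFDFDFFDFD

Derivation:
Step 0: D
Step 1: FDFD
Step 2: FFDFDFFDFD


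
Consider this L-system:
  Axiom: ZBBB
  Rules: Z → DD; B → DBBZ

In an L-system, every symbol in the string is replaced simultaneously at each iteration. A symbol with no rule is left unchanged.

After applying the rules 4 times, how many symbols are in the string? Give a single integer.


Step 0: length = 4
Step 1: length = 14
Step 2: length = 35
Step 3: length = 77
Step 4: length = 161

Answer: 161


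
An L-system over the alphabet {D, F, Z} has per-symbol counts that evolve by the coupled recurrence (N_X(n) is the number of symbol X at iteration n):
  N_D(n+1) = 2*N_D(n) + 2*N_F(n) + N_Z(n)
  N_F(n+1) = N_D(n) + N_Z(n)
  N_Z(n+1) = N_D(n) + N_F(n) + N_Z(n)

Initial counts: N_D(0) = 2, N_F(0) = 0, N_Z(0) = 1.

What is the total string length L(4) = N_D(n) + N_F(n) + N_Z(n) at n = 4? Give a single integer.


Answer: 464

Derivation:
Step 0: N_D=2, N_F=0, N_Z=1, L=3
Step 1: N_D=5, N_F=3, N_Z=3, L=11
Step 2: N_D=19, N_F=8, N_Z=11, L=38
Step 3: N_D=65, N_F=30, N_Z=38, L=133
Step 4: N_D=228, N_F=103, N_Z=133, L=464


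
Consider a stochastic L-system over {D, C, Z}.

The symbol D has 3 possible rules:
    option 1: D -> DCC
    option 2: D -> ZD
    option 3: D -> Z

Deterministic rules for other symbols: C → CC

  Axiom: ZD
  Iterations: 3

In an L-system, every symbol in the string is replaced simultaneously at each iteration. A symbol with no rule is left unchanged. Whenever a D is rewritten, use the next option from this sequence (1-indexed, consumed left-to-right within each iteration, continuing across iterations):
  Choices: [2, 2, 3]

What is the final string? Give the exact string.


Answer: ZZZZ

Derivation:
Step 0: ZD
Step 1: ZZD  (used choices [2])
Step 2: ZZZD  (used choices [2])
Step 3: ZZZZ  (used choices [3])


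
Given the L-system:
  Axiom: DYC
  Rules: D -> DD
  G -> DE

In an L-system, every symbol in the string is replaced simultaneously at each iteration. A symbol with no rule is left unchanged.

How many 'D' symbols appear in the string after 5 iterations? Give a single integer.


Step 0: DYC  (1 'D')
Step 1: DDYC  (2 'D')
Step 2: DDDDYC  (4 'D')
Step 3: DDDDDDDDYC  (8 'D')
Step 4: DDDDDDDDDDDDDDDDYC  (16 'D')
Step 5: DDDDDDDDDDDDDDDDDDDDDDDDDDDDDDDDYC  (32 'D')

Answer: 32


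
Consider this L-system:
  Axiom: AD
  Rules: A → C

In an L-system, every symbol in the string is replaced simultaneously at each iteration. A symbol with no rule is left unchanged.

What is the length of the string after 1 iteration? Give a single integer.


Answer: 2

Derivation:
Step 0: length = 2
Step 1: length = 2


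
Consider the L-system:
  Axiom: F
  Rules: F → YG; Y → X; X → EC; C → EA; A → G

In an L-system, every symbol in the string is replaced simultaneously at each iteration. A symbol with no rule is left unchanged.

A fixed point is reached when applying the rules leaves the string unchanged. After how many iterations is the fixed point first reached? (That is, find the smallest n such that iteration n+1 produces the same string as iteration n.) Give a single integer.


Answer: 5

Derivation:
Step 0: F
Step 1: YG
Step 2: XG
Step 3: ECG
Step 4: EEAG
Step 5: EEGG
Step 6: EEGG  (unchanged — fixed point at step 5)


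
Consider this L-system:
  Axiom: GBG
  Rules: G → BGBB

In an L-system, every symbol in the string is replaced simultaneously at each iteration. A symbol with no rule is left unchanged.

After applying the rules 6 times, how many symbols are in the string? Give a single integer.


Step 0: length = 3
Step 1: length = 9
Step 2: length = 15
Step 3: length = 21
Step 4: length = 27
Step 5: length = 33
Step 6: length = 39

Answer: 39


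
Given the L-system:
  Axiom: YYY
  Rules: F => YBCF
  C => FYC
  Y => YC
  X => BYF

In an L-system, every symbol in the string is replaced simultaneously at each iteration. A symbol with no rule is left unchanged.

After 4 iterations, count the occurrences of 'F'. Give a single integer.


Step 0: YYY  (0 'F')
Step 1: YCYCYC  (0 'F')
Step 2: YCFYCYCFYCYCFYC  (3 'F')
Step 3: YCFYCYBCFYCFYCYCFYCYBCFYCFYCYCFYCYBCFYCFYC  (9 'F')
Step 4: YCFYCYBCFYCFYCYCBFYCYBCFYCFYCYBCFYCFYCYCFYCYBCFYCFYCYCBFYCYBCFYCFYCYBCFYCFYCYCFYCYBCFYCFYCYCBFYCYBCFYCFYCYBCFYCFYC  (24 'F')

Answer: 24


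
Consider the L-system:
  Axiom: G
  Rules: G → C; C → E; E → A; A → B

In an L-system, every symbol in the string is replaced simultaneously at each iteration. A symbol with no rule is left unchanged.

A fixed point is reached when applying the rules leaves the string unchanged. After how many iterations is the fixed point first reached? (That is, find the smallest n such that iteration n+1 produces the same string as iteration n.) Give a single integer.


Step 0: G
Step 1: C
Step 2: E
Step 3: A
Step 4: B
Step 5: B  (unchanged — fixed point at step 4)

Answer: 4


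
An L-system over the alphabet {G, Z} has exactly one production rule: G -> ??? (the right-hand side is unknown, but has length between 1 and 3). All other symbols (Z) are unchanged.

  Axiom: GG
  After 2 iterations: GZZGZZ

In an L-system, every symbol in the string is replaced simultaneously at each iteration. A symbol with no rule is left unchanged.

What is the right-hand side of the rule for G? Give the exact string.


Trying G -> GZ:
  Step 0: GG
  Step 1: GZGZ
  Step 2: GZZGZZ
Matches the given result.

Answer: GZ


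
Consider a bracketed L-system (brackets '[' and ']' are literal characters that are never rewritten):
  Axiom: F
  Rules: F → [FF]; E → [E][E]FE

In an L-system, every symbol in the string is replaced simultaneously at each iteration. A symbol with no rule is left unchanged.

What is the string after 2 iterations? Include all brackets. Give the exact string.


Answer: [[FF][FF]]

Derivation:
Step 0: F
Step 1: [FF]
Step 2: [[FF][FF]]


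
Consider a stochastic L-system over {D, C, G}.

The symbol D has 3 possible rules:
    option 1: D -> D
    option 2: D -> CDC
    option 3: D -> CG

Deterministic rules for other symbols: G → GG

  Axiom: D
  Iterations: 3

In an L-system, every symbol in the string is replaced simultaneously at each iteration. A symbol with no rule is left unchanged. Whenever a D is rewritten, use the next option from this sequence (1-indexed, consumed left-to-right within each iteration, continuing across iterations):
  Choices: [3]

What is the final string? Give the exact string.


Answer: CGGGG

Derivation:
Step 0: D
Step 1: CG  (used choices [3])
Step 2: CGG  (used choices [])
Step 3: CGGGG  (used choices [])


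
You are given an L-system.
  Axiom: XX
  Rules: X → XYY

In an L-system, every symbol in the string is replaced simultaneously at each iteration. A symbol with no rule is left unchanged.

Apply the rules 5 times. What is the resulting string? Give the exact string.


Answer: XYYYYYYYYYYXYYYYYYYYYY

Derivation:
Step 0: XX
Step 1: XYYXYY
Step 2: XYYYYXYYYY
Step 3: XYYYYYYXYYYYYY
Step 4: XYYYYYYYYXYYYYYYYY
Step 5: XYYYYYYYYYYXYYYYYYYYYY


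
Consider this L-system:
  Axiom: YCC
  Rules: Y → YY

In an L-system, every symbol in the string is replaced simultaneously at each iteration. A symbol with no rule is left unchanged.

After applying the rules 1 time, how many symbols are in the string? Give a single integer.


Step 0: length = 3
Step 1: length = 4

Answer: 4


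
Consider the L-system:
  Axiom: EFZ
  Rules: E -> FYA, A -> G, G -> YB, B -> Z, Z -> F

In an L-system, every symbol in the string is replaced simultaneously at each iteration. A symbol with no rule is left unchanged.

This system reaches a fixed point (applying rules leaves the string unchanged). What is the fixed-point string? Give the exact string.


Step 0: EFZ
Step 1: FYAFF
Step 2: FYGFF
Step 3: FYYBFF
Step 4: FYYZFF
Step 5: FYYFFF
Step 6: FYYFFF  (unchanged — fixed point at step 5)

Answer: FYYFFF


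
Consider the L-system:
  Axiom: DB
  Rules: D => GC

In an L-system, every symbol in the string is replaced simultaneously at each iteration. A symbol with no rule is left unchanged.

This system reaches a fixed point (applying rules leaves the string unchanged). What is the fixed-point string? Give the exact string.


Answer: GCB

Derivation:
Step 0: DB
Step 1: GCB
Step 2: GCB  (unchanged — fixed point at step 1)


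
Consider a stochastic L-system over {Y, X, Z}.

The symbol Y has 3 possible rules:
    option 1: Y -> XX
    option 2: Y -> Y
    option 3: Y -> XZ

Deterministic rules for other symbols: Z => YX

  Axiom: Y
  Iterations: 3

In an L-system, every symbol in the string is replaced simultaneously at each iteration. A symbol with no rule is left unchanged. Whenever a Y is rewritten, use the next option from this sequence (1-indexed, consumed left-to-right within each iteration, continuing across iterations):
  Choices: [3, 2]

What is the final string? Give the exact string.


Step 0: Y
Step 1: XZ  (used choices [3])
Step 2: XYX  (used choices [])
Step 3: XYX  (used choices [2])

Answer: XYX


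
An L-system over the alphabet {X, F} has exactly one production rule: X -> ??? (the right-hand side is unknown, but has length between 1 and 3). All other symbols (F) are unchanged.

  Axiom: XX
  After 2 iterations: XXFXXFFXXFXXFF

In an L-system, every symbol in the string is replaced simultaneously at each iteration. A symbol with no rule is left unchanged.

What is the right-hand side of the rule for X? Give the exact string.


Trying X -> XXF:
  Step 0: XX
  Step 1: XXFXXF
  Step 2: XXFXXFFXXFXXFF
Matches the given result.

Answer: XXF


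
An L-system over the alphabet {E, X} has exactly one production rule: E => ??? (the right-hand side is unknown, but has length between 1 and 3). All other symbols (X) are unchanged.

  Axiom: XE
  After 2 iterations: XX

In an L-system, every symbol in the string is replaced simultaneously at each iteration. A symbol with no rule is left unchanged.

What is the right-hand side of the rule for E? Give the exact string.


Trying E => X:
  Step 0: XE
  Step 1: XX
  Step 2: XX
Matches the given result.

Answer: X


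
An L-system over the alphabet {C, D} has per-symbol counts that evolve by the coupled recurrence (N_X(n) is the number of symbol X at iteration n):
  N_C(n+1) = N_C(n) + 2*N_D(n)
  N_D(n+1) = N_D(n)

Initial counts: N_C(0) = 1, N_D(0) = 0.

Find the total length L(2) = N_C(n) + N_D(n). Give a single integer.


Answer: 1

Derivation:
Step 0: N_C=1, N_D=0, L=1
Step 1: N_C=1, N_D=0, L=1
Step 2: N_C=1, N_D=0, L=1


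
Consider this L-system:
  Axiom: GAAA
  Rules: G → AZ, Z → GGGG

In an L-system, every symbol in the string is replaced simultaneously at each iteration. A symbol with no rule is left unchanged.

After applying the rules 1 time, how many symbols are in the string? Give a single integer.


Answer: 5

Derivation:
Step 0: length = 4
Step 1: length = 5


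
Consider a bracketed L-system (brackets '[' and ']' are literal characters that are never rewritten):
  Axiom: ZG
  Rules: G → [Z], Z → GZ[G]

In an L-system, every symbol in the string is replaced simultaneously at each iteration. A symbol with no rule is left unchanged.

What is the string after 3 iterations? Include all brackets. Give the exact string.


Step 0: ZG
Step 1: GZ[G][Z]
Step 2: [Z]GZ[G][[Z]][GZ[G]]
Step 3: [GZ[G]][Z]GZ[G][[Z]][[GZ[G]]][[Z]GZ[G][[Z]]]

Answer: [GZ[G]][Z]GZ[G][[Z]][[GZ[G]]][[Z]GZ[G][[Z]]]


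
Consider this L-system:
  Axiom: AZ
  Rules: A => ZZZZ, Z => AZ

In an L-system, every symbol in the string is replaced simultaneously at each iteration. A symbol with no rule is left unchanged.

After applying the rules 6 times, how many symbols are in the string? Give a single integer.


Answer: 622

Derivation:
Step 0: length = 2
Step 1: length = 6
Step 2: length = 14
Step 3: length = 38
Step 4: length = 94
Step 5: length = 246
Step 6: length = 622


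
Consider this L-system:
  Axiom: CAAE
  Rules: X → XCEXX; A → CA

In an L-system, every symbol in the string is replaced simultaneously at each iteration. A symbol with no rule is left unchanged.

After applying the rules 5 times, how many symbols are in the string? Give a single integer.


Answer: 14

Derivation:
Step 0: length = 4
Step 1: length = 6
Step 2: length = 8
Step 3: length = 10
Step 4: length = 12
Step 5: length = 14


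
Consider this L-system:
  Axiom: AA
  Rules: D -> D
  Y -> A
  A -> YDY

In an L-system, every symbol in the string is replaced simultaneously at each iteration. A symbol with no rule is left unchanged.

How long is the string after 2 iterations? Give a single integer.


Answer: 6

Derivation:
Step 0: length = 2
Step 1: length = 6
Step 2: length = 6


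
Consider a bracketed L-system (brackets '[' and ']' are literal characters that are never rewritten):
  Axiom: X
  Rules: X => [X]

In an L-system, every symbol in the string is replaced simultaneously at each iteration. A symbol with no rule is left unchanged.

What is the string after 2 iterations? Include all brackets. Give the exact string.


Answer: [[X]]

Derivation:
Step 0: X
Step 1: [X]
Step 2: [[X]]


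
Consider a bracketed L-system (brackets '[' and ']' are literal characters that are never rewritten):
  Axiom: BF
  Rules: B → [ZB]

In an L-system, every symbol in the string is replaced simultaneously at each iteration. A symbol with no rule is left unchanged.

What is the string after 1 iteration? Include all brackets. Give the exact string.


Answer: [ZB]F

Derivation:
Step 0: BF
Step 1: [ZB]F


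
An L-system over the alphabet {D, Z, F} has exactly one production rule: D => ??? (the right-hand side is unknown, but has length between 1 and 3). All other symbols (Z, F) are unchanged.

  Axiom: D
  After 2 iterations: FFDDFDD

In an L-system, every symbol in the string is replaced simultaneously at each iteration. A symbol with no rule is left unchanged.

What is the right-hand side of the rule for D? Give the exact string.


Answer: FDD

Derivation:
Trying D => FDD:
  Step 0: D
  Step 1: FDD
  Step 2: FFDDFDD
Matches the given result.


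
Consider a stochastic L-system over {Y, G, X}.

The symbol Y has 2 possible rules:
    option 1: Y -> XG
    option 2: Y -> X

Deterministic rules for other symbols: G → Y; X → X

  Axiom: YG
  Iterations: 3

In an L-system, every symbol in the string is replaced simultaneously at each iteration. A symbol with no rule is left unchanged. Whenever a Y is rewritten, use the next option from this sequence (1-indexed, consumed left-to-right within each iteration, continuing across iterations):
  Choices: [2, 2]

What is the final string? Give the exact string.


Step 0: YG
Step 1: XY  (used choices [2])
Step 2: XX  (used choices [2])
Step 3: XX  (used choices [])

Answer: XX


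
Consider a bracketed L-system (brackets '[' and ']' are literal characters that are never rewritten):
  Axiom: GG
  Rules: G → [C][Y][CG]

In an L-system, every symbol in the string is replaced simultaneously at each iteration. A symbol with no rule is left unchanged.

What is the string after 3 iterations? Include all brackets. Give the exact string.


Answer: [C][Y][C[C][Y][C[C][Y][CG]]][C][Y][C[C][Y][C[C][Y][CG]]]

Derivation:
Step 0: GG
Step 1: [C][Y][CG][C][Y][CG]
Step 2: [C][Y][C[C][Y][CG]][C][Y][C[C][Y][CG]]
Step 3: [C][Y][C[C][Y][C[C][Y][CG]]][C][Y][C[C][Y][C[C][Y][CG]]]


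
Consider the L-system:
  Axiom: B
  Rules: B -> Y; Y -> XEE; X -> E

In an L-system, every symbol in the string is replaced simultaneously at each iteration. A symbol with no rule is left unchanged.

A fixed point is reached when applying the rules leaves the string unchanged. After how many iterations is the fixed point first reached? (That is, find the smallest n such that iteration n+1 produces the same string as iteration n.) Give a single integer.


Answer: 3

Derivation:
Step 0: B
Step 1: Y
Step 2: XEE
Step 3: EEE
Step 4: EEE  (unchanged — fixed point at step 3)


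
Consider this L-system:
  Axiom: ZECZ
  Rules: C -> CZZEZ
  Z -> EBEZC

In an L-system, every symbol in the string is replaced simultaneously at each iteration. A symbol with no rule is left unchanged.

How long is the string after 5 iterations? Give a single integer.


Answer: 1032

Derivation:
Step 0: length = 4
Step 1: length = 16
Step 2: length = 48
Step 3: length = 136
Step 4: length = 376
Step 5: length = 1032


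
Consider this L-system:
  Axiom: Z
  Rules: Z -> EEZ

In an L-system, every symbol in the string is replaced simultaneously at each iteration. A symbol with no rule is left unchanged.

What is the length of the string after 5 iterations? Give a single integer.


Answer: 11

Derivation:
Step 0: length = 1
Step 1: length = 3
Step 2: length = 5
Step 3: length = 7
Step 4: length = 9
Step 5: length = 11


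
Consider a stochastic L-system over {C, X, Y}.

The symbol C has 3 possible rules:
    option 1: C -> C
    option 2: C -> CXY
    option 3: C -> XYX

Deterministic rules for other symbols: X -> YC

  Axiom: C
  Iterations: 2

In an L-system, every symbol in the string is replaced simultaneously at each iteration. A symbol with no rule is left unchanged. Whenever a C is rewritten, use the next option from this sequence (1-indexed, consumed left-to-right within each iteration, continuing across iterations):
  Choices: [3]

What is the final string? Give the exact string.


Step 0: C
Step 1: XYX  (used choices [3])
Step 2: YCYYC  (used choices [])

Answer: YCYYC


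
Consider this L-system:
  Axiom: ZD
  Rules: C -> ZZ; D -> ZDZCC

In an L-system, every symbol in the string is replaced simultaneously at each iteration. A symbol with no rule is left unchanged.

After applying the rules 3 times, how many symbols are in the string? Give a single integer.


Step 0: length = 2
Step 1: length = 6
Step 2: length = 12
Step 3: length = 18

Answer: 18


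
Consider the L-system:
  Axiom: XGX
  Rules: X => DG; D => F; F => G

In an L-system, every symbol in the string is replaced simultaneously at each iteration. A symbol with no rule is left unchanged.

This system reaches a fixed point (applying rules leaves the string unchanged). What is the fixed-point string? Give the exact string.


Answer: GGGGG

Derivation:
Step 0: XGX
Step 1: DGGDG
Step 2: FGGFG
Step 3: GGGGG
Step 4: GGGGG  (unchanged — fixed point at step 3)


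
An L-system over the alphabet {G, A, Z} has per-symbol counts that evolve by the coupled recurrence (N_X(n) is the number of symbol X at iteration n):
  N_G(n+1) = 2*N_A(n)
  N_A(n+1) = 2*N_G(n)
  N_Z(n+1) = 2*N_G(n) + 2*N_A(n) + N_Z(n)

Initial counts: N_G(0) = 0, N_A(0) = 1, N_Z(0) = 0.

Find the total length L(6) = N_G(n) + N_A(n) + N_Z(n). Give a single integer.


Step 0: N_G=0, N_A=1, N_Z=0, L=1
Step 1: N_G=2, N_A=0, N_Z=2, L=4
Step 2: N_G=0, N_A=4, N_Z=6, L=10
Step 3: N_G=8, N_A=0, N_Z=14, L=22
Step 4: N_G=0, N_A=16, N_Z=30, L=46
Step 5: N_G=32, N_A=0, N_Z=62, L=94
Step 6: N_G=0, N_A=64, N_Z=126, L=190

Answer: 190


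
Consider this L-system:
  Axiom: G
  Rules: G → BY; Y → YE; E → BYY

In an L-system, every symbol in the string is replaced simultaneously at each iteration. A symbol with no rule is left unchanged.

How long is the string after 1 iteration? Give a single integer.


Step 0: length = 1
Step 1: length = 2

Answer: 2


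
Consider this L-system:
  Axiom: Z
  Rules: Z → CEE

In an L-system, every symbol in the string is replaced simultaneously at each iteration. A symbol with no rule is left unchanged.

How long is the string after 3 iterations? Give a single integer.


Step 0: length = 1
Step 1: length = 3
Step 2: length = 3
Step 3: length = 3

Answer: 3


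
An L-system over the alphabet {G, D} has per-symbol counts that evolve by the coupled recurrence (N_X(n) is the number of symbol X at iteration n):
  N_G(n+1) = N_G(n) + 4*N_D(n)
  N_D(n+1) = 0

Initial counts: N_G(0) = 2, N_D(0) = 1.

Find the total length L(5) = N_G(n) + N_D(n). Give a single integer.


Step 0: N_G=2, N_D=1, L=3
Step 1: N_G=6, N_D=0, L=6
Step 2: N_G=6, N_D=0, L=6
Step 3: N_G=6, N_D=0, L=6
Step 4: N_G=6, N_D=0, L=6
Step 5: N_G=6, N_D=0, L=6

Answer: 6


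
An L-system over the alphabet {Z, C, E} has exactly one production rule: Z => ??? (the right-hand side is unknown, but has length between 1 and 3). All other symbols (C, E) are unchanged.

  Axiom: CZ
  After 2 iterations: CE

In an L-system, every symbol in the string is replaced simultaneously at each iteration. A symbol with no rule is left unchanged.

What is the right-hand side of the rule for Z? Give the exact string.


Answer: E

Derivation:
Trying Z => E:
  Step 0: CZ
  Step 1: CE
  Step 2: CE
Matches the given result.


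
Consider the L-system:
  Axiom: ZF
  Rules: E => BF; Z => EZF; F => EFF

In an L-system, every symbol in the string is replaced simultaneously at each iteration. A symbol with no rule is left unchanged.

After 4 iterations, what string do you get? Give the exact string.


Step 0: ZF
Step 1: EZFEFF
Step 2: BFEZFEFFBFEFFEFF
Step 3: BEFFBFEZFEFFBFEFFEFFBEFFBFEFFEFFBFEFFEFF
Step 4: BBFEFFEFFBEFFBFEZFEFFBFEFFEFFBEFFBFEFFEFFBFEFFEFFBBFEFFEFFBEFFBFEFFEFFBFEFFEFFBEFFBFEFFEFFBFEFFEFF

Answer: BBFEFFEFFBEFFBFEZFEFFBFEFFEFFBEFFBFEFFEFFBFEFFEFFBBFEFFEFFBEFFBFEFFEFFBFEFFEFFBEFFBFEFFEFFBFEFFEFF


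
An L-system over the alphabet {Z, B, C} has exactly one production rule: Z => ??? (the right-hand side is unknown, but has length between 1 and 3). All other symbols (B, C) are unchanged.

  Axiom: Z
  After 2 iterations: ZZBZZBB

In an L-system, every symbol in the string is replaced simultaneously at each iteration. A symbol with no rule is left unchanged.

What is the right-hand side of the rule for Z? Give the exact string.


Answer: ZZB

Derivation:
Trying Z => ZZB:
  Step 0: Z
  Step 1: ZZB
  Step 2: ZZBZZBB
Matches the given result.


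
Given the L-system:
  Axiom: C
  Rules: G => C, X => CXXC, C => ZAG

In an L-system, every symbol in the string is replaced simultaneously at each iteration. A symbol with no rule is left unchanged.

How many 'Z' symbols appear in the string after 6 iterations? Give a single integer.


Step 0: C  (0 'Z')
Step 1: ZAG  (1 'Z')
Step 2: ZAC  (1 'Z')
Step 3: ZAZAG  (2 'Z')
Step 4: ZAZAC  (2 'Z')
Step 5: ZAZAZAG  (3 'Z')
Step 6: ZAZAZAC  (3 'Z')

Answer: 3


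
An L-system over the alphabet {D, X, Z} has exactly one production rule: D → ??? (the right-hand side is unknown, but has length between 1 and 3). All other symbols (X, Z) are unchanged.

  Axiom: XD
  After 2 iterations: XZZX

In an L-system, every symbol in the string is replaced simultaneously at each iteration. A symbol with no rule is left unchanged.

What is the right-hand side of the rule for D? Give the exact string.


Answer: ZZX

Derivation:
Trying D → ZZX:
  Step 0: XD
  Step 1: XZZX
  Step 2: XZZX
Matches the given result.


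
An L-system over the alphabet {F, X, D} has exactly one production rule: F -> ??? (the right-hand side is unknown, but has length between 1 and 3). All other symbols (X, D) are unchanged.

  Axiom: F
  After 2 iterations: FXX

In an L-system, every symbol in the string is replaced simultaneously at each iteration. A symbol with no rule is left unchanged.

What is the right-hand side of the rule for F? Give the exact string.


Answer: FX

Derivation:
Trying F -> FX:
  Step 0: F
  Step 1: FX
  Step 2: FXX
Matches the given result.


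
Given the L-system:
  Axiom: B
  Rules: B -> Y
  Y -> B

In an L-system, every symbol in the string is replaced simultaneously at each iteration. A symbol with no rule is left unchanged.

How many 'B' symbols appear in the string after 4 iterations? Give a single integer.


Step 0: B  (1 'B')
Step 1: Y  (0 'B')
Step 2: B  (1 'B')
Step 3: Y  (0 'B')
Step 4: B  (1 'B')

Answer: 1


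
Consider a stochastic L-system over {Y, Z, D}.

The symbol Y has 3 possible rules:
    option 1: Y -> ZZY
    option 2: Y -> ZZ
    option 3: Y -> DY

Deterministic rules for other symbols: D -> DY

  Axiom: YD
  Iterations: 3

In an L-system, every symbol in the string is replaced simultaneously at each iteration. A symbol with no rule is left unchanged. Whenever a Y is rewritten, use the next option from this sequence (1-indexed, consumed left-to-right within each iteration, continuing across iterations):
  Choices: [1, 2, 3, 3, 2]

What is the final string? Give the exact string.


Step 0: YD
Step 1: ZZYDY  (used choices [1])
Step 2: ZZZZDYDY  (used choices [2, 3])
Step 3: ZZZZDYDYDYZZ  (used choices [3, 2])

Answer: ZZZZDYDYDYZZ


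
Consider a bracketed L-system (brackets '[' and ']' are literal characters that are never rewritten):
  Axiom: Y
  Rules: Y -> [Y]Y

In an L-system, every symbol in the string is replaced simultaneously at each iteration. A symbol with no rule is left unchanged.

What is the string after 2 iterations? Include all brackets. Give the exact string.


Step 0: Y
Step 1: [Y]Y
Step 2: [[Y]Y][Y]Y

Answer: [[Y]Y][Y]Y


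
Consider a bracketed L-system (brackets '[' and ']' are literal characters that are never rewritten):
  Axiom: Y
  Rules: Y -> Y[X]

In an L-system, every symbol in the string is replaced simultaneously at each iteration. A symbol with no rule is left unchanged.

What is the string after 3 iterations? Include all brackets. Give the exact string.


Step 0: Y
Step 1: Y[X]
Step 2: Y[X][X]
Step 3: Y[X][X][X]

Answer: Y[X][X][X]


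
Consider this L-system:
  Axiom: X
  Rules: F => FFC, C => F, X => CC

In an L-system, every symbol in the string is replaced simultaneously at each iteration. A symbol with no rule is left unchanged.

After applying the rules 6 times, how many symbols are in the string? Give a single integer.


Answer: 82

Derivation:
Step 0: length = 1
Step 1: length = 2
Step 2: length = 2
Step 3: length = 6
Step 4: length = 14
Step 5: length = 34
Step 6: length = 82


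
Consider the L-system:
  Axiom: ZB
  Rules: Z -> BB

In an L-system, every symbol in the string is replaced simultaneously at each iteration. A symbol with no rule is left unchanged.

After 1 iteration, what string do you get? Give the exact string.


Step 0: ZB
Step 1: BBB

Answer: BBB


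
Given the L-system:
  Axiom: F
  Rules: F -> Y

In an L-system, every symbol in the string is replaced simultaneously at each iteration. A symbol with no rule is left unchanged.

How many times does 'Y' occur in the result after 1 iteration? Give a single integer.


Answer: 1

Derivation:
Step 0: F  (0 'Y')
Step 1: Y  (1 'Y')


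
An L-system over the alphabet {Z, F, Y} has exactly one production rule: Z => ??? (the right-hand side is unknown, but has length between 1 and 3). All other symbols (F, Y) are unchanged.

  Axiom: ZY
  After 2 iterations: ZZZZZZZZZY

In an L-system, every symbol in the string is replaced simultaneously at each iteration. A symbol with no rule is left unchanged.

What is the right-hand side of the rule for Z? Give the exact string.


Trying Z => ZZZ:
  Step 0: ZY
  Step 1: ZZZY
  Step 2: ZZZZZZZZZY
Matches the given result.

Answer: ZZZ


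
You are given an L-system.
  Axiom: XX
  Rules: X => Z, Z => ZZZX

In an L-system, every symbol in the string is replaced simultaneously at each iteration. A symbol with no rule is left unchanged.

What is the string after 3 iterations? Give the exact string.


Answer: ZZZXZZZXZZZXZZZZXZZZXZZZXZ

Derivation:
Step 0: XX
Step 1: ZZ
Step 2: ZZZXZZZX
Step 3: ZZZXZZZXZZZXZZZZXZZZXZZZXZ


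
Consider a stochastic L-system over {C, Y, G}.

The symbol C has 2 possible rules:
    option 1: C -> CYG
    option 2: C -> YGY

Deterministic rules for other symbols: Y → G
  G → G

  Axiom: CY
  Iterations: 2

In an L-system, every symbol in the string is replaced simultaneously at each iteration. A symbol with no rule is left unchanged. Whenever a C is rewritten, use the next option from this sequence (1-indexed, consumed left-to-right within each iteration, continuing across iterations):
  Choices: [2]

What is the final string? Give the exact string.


Step 0: CY
Step 1: YGYG  (used choices [2])
Step 2: GGGG  (used choices [])

Answer: GGGG


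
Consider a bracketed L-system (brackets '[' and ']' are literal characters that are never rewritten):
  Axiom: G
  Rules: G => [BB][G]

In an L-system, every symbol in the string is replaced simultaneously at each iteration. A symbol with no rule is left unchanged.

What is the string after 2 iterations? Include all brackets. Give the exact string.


Answer: [BB][[BB][G]]

Derivation:
Step 0: G
Step 1: [BB][G]
Step 2: [BB][[BB][G]]


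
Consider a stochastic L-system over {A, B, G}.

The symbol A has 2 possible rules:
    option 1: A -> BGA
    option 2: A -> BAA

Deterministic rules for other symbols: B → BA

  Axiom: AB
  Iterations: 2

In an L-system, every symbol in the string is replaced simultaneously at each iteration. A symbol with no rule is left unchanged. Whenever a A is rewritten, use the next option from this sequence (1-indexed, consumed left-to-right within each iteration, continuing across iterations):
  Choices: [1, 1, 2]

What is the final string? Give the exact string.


Answer: BAGBGABABAA

Derivation:
Step 0: AB
Step 1: BGABA  (used choices [1])
Step 2: BAGBGABABAA  (used choices [1, 2])
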